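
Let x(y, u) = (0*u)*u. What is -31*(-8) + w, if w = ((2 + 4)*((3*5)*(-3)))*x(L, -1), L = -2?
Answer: 248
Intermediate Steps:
x(y, u) = 0 (x(y, u) = 0*u = 0)
w = 0 (w = ((2 + 4)*((3*5)*(-3)))*0 = (6*(15*(-3)))*0 = (6*(-45))*0 = -270*0 = 0)
-31*(-8) + w = -31*(-8) + 0 = 248 + 0 = 248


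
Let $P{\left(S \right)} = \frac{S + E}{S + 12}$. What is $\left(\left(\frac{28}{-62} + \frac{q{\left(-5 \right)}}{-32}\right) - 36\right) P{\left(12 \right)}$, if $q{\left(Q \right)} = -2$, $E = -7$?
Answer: $- \frac{90245}{11904} \approx -7.5811$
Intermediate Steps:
$P{\left(S \right)} = \frac{-7 + S}{12 + S}$ ($P{\left(S \right)} = \frac{S - 7}{S + 12} = \frac{-7 + S}{12 + S}$)
$\left(\left(\frac{28}{-62} + \frac{q{\left(-5 \right)}}{-32}\right) - 36\right) P{\left(12 \right)} = \left(\left(\frac{28}{-62} - \frac{2}{-32}\right) - 36\right) \frac{-7 + 12}{12 + 12} = \left(\left(28 \left(- \frac{1}{62}\right) - - \frac{1}{16}\right) - 36\right) \frac{1}{24} \cdot 5 = \left(\left(- \frac{14}{31} + \frac{1}{16}\right) - 36\right) \frac{1}{24} \cdot 5 = \left(- \frac{193}{496} - 36\right) \frac{5}{24} = \left(- \frac{18049}{496}\right) \frac{5}{24} = - \frac{90245}{11904}$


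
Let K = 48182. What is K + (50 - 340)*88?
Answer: 22662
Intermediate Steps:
K + (50 - 340)*88 = 48182 + (50 - 340)*88 = 48182 - 290*88 = 48182 - 25520 = 22662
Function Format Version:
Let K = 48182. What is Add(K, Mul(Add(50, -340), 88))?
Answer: 22662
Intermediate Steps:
Add(K, Mul(Add(50, -340), 88)) = Add(48182, Mul(Add(50, -340), 88)) = Add(48182, Mul(-290, 88)) = Add(48182, -25520) = 22662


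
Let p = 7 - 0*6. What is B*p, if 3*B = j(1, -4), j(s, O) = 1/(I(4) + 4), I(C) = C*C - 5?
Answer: 7/45 ≈ 0.15556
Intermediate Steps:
I(C) = -5 + C**2 (I(C) = C**2 - 5 = -5 + C**2)
p = 7 (p = 7 - 0 = 7 - 1*0 = 7 + 0 = 7)
j(s, O) = 1/15 (j(s, O) = 1/((-5 + 4**2) + 4) = 1/((-5 + 16) + 4) = 1/(11 + 4) = 1/15)
B = 1/45 (B = (1/3)*(1/15) = 1/45 ≈ 0.022222)
B*p = (1/45)*7 = 7/45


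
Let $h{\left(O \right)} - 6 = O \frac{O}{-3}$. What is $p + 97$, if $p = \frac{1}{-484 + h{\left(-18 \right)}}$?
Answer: $\frac{56841}{586} \approx 96.998$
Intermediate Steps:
$h{\left(O \right)} = 6 - \frac{O^{2}}{3}$ ($h{\left(O \right)} = 6 + O \frac{O}{-3} = 6 + O O \left(- \frac{1}{3}\right) = 6 + O \left(- \frac{O}{3}\right) = 6 - \frac{O^{2}}{3}$)
$p = - \frac{1}{586}$ ($p = \frac{1}{-484 + \left(6 - \frac{\left(-18\right)^{2}}{3}\right)} = \frac{1}{-484 + \left(6 - 108\right)} = \frac{1}{-484 - 102} = \frac{1}{-586} = - \frac{1}{586} \approx -0.0017065$)
$p + 97 = - \frac{1}{586} + 97 = \frac{56841}{586}$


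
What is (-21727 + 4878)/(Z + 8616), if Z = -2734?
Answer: -16849/5882 ≈ -2.8645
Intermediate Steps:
(-21727 + 4878)/(Z + 8616) = (-21727 + 4878)/(-2734 + 8616) = -16849/5882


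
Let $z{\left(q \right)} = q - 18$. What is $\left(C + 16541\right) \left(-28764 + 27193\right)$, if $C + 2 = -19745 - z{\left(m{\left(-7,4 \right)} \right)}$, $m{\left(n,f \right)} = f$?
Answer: $5014632$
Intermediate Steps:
$z{\left(q \right)} = -18 + q$ ($z{\left(q \right)} = q - 18 = -18 + q$)
$C = -19733$ ($C = -2 - 19731 = -19733$)
$\left(C + 16541\right) \left(-28764 + 27193\right) = \left(-19733 + 16541\right) \left(-28764 + 27193\right) = \left(-3192\right) \left(-1571\right) = 5014632$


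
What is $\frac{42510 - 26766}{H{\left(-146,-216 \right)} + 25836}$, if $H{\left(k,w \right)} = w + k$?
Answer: $\frac{7872}{12737} \approx 0.61804$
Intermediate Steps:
$H{\left(k,w \right)} = k + w$
$\frac{42510 - 26766}{H{\left(-146,-216 \right)} + 25836} = \frac{42510 - 26766}{\left(-146 - 216\right) + 25836} = \frac{15744}{-362 + 25836} = \frac{15744}{25474} = 15744 \cdot \frac{1}{25474} = \frac{7872}{12737}$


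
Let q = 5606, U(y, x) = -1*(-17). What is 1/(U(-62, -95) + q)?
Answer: 1/5623 ≈ 0.00017784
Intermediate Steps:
U(y, x) = 17
1/(U(-62, -95) + q) = 1/(17 + 5606) = 1/5623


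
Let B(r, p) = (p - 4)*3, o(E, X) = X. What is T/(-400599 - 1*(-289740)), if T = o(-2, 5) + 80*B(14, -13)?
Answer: 4075/110859 ≈ 0.036758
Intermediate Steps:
B(r, p) = -12 + 3*p (B(r, p) = (-4 + p)*3 = -12 + 3*p)
T = -4075 (T = 5 + 80*(-12 + 3*(-13)) = 5 + 80*(-12 - 39) = 5 + 80*(-51) = 5 - 4080 = -4075)
T/(-400599 - 1*(-289740)) = -4075/(-400599 - 1*(-289740)) = -4075/(-400599 + 289740) = -4075/(-110859) = -4075*(-1/110859) = 4075/110859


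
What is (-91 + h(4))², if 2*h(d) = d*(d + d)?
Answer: 5625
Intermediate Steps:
h(d) = d² (h(d) = (d*(d + d))/2 = (d*(2*d))/2 = (2*d²)/2 = d²)
(-91 + h(4))² = (-91 + 4²)² = (-91 + 16)² = (-75)² = 5625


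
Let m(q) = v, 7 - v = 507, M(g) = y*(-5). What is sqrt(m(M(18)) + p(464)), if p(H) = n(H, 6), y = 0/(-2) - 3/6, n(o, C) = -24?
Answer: 2*I*sqrt(131) ≈ 22.891*I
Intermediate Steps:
y = -1/2 (y = 0*(-1/2) - 3*1/6 = 0 - 1/2 = -1/2 ≈ -0.50000)
p(H) = -24
M(g) = 5/2 (M(g) = -1/2*(-5) = 5/2)
v = -500 (v = 7 - 1*507 = 7 - 507 = -500)
m(q) = -500
sqrt(m(M(18)) + p(464)) = sqrt(-500 - 24) = sqrt(-524) = 2*I*sqrt(131)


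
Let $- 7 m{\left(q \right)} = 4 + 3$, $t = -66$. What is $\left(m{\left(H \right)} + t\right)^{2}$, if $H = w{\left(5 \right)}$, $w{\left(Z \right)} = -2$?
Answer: $4489$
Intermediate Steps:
$H = -2$
$m{\left(q \right)} = -1$ ($m{\left(q \right)} = - \frac{4 + 3}{7} = \left(- \frac{1}{7}\right) 7 = -1$)
$\left(m{\left(H \right)} + t\right)^{2} = \left(-1 - 66\right)^{2} = \left(-67\right)^{2} = 4489$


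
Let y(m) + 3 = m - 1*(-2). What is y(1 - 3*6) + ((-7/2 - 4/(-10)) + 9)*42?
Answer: 1149/5 ≈ 229.80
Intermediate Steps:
y(m) = -1 + m (y(m) = -3 + (m - 1*(-2)) = -3 + (m + 2) = -3 + (2 + m) = -1 + m)
y(1 - 3*6) + ((-7/2 - 4/(-10)) + 9)*42 = (-1 + (1 - 3*6)) + ((-7/2 - 4/(-10)) + 9)*42 = (-1 + (1 - 18)) + ((-7*1/2 - 4*(-1/10)) + 9)*42 = (-1 - 17) + ((-7/2 + 2/5) + 9)*42 = -18 + (-31/10 + 9)*42 = -18 + (59/10)*42 = -18 + 1239/5 = 1149/5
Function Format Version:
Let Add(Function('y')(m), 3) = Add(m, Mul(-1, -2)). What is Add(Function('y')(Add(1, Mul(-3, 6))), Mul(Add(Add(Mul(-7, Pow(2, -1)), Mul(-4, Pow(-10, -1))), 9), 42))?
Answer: Rational(1149, 5) ≈ 229.80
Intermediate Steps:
Function('y')(m) = Add(-1, m) (Function('y')(m) = Add(-3, Add(m, Mul(-1, -2))) = Add(-3, Add(m, 2)) = Add(-3, Add(2, m)) = Add(-1, m))
Add(Function('y')(Add(1, Mul(-3, 6))), Mul(Add(Add(Mul(-7, Pow(2, -1)), Mul(-4, Pow(-10, -1))), 9), 42)) = Add(Add(-1, Add(1, Mul(-3, 6))), Mul(Add(Add(Mul(-7, Pow(2, -1)), Mul(-4, Pow(-10, -1))), 9), 42)) = Add(Add(-1, Add(1, -18)), Mul(Add(Add(Mul(-7, Rational(1, 2)), Mul(-4, Rational(-1, 10))), 9), 42)) = Add(Add(-1, -17), Mul(Add(Add(Rational(-7, 2), Rational(2, 5)), 9), 42)) = Add(-18, Mul(Add(Rational(-31, 10), 9), 42)) = Add(-18, Mul(Rational(59, 10), 42)) = Add(-18, Rational(1239, 5)) = Rational(1149, 5)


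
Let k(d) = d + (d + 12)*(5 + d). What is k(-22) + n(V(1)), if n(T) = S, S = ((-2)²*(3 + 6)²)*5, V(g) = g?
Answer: 1768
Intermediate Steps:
k(d) = d + (5 + d)*(12 + d) (k(d) = d + (12 + d)*(5 + d) = d + (5 + d)*(12 + d))
S = 1620 (S = (4*9²)*5 = (4*81)*5 = 324*5 = 1620)
n(T) = 1620
k(-22) + n(V(1)) = (60 + (-22)² + 18*(-22)) + 1620 = (60 + 484 - 396) + 1620 = 148 + 1620 = 1768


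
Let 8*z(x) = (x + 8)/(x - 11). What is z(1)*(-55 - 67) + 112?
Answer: 5029/40 ≈ 125.72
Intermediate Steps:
z(x) = (8 + x)/(8*(-11 + x)) (z(x) = ((x + 8)/(x - 11))/8 = ((8 + x)/(-11 + x))/8 = (8 + x)/(8*(-11 + x)))
z(1)*(-55 - 67) + 112 = ((8 + 1)/(8*(-11 + 1)))*(-55 - 67) + 112 = ((1/8)*9/(-10))*(-122) + 112 = ((1/8)*(-1/10)*9)*(-122) + 112 = -9/80*(-122) + 112 = 549/40 + 112 = 5029/40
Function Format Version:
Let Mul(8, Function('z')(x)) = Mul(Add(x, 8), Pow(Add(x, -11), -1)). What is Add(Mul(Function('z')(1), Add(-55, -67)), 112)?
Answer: Rational(5029, 40) ≈ 125.72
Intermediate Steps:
Function('z')(x) = Mul(Rational(1, 8), Pow(Add(-11, x), -1), Add(8, x)) (Function('z')(x) = Mul(Rational(1, 8), Mul(Add(x, 8), Pow(Add(x, -11), -1))) = Mul(Rational(1, 8), Mul(Add(8, x), Pow(Add(-11, x), -1))) = Mul(Rational(1, 8), Mul(Pow(Add(-11, x), -1), Add(8, x))) = Mul(Rational(1, 8), Pow(Add(-11, x), -1), Add(8, x)))
Add(Mul(Function('z')(1), Add(-55, -67)), 112) = Add(Mul(Mul(Rational(1, 8), Pow(Add(-11, 1), -1), Add(8, 1)), Add(-55, -67)), 112) = Add(Mul(Mul(Rational(1, 8), Pow(-10, -1), 9), -122), 112) = Add(Mul(Mul(Rational(1, 8), Rational(-1, 10), 9), -122), 112) = Add(Mul(Rational(-9, 80), -122), 112) = Add(Rational(549, 40), 112) = Rational(5029, 40)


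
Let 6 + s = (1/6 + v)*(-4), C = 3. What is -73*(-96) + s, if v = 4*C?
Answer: 20860/3 ≈ 6953.3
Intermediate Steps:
v = 12 (v = 4*3 = 12)
s = -164/3 (s = -6 + (1/6 + 12)*(-4) = -6 + (⅙ + 12)*(-4) = -6 + (73/6)*(-4) = -6 - 146/3 = -164/3 ≈ -54.667)
-73*(-96) + s = -73*(-96) - 164/3 = 7008 - 164/3 = 20860/3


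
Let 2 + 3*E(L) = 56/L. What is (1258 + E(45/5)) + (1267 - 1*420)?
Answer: 56873/27 ≈ 2106.4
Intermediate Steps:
E(L) = -⅔ + 56/(3*L) (E(L) = -⅔ + (56/L)/3 = -⅔ + 56/(3*L))
(1258 + E(45/5)) + (1267 - 1*420) = (1258 + 2*(28 - 45/5)/(3*((45/5)))) + (1267 - 1*420) = (1258 + 2*(28 - 45/5)/(3*((45*(⅕))))) + (1267 - 420) = (1258 + (⅔)*(28 - 1*9)/9) + 847 = (1258 + (⅔)*(⅑)*(28 - 9)) + 847 = (1258 + (⅔)*(⅑)*19) + 847 = (1258 + 38/27) + 847 = 34004/27 + 847 = 56873/27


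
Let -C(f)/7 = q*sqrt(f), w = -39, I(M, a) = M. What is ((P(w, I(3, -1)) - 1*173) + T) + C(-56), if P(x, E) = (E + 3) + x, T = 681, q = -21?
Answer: 475 + 294*I*sqrt(14) ≈ 475.0 + 1100.0*I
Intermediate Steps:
C(f) = 147*sqrt(f) (C(f) = -(-147)*sqrt(f) = 147*sqrt(f))
P(x, E) = 3 + E + x (P(x, E) = (3 + E) + x = 3 + E + x)
((P(w, I(3, -1)) - 1*173) + T) + C(-56) = (((3 + 3 - 39) - 1*173) + 681) + 147*sqrt(-56) = ((-33 - 173) + 681) + 147*(2*I*sqrt(14)) = (-206 + 681) + 294*I*sqrt(14) = 475 + 294*I*sqrt(14)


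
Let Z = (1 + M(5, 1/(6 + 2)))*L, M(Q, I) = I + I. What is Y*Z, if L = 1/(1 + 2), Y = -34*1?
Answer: -85/6 ≈ -14.167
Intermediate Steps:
M(Q, I) = 2*I
Y = -34
L = 1/3 ≈ 0.33333
Z = 5/12 (Z = (1 + 2/(6 + 2))*(1/3) = (1 + 2/8)*(1/3) = (1 + 2*(1/8))*(1/3) = (1 + 1/4)*(1/3) = (5/4)*(1/3) = 5/12 ≈ 0.41667)
Y*Z = -34*5/12 = -85/6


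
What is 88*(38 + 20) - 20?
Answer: 5084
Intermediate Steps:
88*(38 + 20) - 20 = 88*58 - 20 = 5104 - 20 = 5084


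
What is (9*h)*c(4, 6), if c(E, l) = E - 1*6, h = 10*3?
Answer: -540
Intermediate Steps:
h = 30
c(E, l) = -6 + E (c(E, l) = E - 6 = -6 + E)
(9*h)*c(4, 6) = (9*30)*(-6 + 4) = 270*(-2) = -540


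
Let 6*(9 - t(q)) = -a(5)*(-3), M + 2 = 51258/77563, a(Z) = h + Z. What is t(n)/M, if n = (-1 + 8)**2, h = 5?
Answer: -77563/25967 ≈ -2.9870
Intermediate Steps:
a(Z) = 5 + Z
M = -103868/77563 (M = -2 + 51258/77563 = -103868/77563 ≈ -1.3391)
n = 49 (n = 7**2 = 49)
t(q) = 4 (t(q) = 9 - (-(5 + 5))*(-3)/6 = 9 - (-1*10)*(-3)/6 = 9 - (-5)*(-3)/3 = 9 - 1/6*30 = 9 - 5 = 4)
t(n)/M = 4/(-103868/77563) = 4*(-77563/103868) = -77563/25967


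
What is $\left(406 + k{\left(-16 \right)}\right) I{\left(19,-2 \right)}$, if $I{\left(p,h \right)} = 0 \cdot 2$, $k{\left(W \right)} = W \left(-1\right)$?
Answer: $0$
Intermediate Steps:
$k{\left(W \right)} = - W$
$I{\left(p,h \right)} = 0$
$\left(406 + k{\left(-16 \right)}\right) I{\left(19,-2 \right)} = \left(406 - -16\right) 0 = \left(406 + 16\right) 0 = 422 \cdot 0 = 0$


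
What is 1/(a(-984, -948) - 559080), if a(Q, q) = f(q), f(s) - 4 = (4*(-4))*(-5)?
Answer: -1/558996 ≈ -1.7889e-6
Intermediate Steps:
f(s) = 84 (f(s) = 4 + (4*(-4))*(-5) = 4 - 16*(-5) = 4 + 80 = 84)
a(Q, q) = 84
1/(a(-984, -948) - 559080) = 1/(84 - 559080) = 1/(-558996) = -1/558996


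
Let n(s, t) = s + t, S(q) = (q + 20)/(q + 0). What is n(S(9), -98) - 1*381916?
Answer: -3438097/9 ≈ -3.8201e+5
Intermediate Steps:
S(q) = (20 + q)/q
n(S(9), -98) - 1*381916 = ((20 + 9)/9 - 98) - 1*381916 = ((⅑)*29 - 98) - 381916 = (29/9 - 98) - 381916 = -853/9 - 381916 = -3438097/9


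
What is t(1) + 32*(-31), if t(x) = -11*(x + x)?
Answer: -1014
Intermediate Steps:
t(x) = -22*x
t(1) + 32*(-31) = -22*1 + 32*(-31) = -22 - 992 = -1014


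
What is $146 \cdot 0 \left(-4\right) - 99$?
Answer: $-99$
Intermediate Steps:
$146 \cdot 0 \left(-4\right) - 99 = 146 \cdot 0 - 99 = 0 - 99 = -99$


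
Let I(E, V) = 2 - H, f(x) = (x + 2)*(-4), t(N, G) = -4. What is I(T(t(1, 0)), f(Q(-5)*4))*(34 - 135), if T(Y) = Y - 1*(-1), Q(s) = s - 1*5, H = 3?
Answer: 101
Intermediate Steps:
Q(s) = -5 + s (Q(s) = s - 5 = -5 + s)
T(Y) = 1 + Y (T(Y) = Y + 1 = 1 + Y)
f(x) = -8 - 4*x (f(x) = (2 + x)*(-4) = -8 - 4*x)
I(E, V) = -1 (I(E, V) = 2 - 1*3 = 2 - 3 = -1)
I(T(t(1, 0)), f(Q(-5)*4))*(34 - 135) = -(34 - 135) = -1*(-101) = 101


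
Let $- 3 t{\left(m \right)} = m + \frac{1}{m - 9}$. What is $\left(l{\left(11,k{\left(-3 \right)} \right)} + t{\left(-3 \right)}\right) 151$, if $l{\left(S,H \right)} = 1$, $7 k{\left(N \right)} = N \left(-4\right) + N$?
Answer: $\frac{11023}{36} \approx 306.19$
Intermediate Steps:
$k{\left(N \right)} = - \frac{3 N}{7}$ ($k{\left(N \right)} = \frac{N \left(-4\right) + N}{7} = \frac{- 4 N + N}{7} = \frac{\left(-3\right) N}{7} = - \frac{3 N}{7}$)
$t{\left(m \right)} = - \frac{m}{3} - \frac{1}{3 \left(-9 + m\right)}$ ($t{\left(m \right)} = - \frac{m + \frac{1}{m - 9}}{3} = - \frac{m + \frac{1}{-9 + m}}{3} = - \frac{m}{3} - \frac{1}{3 \left(-9 + m\right)}$)
$\left(l{\left(11,k{\left(-3 \right)} \right)} + t{\left(-3 \right)}\right) 151 = \left(1 + \frac{-1 - \left(-3\right)^{2} + 9 \left(-3\right)}{3 \left(-9 - 3\right)}\right) 151 = \left(1 + \frac{-1 - 9 - 27}{3 \left(-12\right)}\right) 151 = \left(1 + \frac{1}{3} \left(- \frac{1}{12}\right) \left(-1 - 9 - 27\right)\right) 151 = \left(1 + \frac{1}{3} \left(- \frac{1}{12}\right) \left(-37\right)\right) 151 = \left(1 + \frac{37}{36}\right) 151 = \frac{73}{36} \cdot 151 = \frac{11023}{36}$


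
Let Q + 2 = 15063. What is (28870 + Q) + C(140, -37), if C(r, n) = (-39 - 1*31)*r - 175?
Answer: 33956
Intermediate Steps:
Q = 15061 (Q = -2 + 15063 = 15061)
C(r, n) = -175 - 70*r (C(r, n) = (-39 - 31)*r - 175 = -70*r - 175 = -175 - 70*r)
(28870 + Q) + C(140, -37) = (28870 + 15061) + (-175 - 70*140) = 43931 + (-175 - 9800) = 43931 - 9975 = 33956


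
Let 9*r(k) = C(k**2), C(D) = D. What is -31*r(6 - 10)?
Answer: -496/9 ≈ -55.111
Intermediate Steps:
r(k) = k**2/9
-31*r(6 - 10) = -31*(6 - 10)**2/9 = -31*(-4)**2/9 = -31*16/9 = -496/9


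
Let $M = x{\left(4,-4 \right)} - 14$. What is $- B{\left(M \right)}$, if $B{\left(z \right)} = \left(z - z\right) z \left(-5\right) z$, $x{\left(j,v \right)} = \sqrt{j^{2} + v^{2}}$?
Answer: $0$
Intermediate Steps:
$M = -14 + 4 \sqrt{2}$ ($M = \sqrt{4^{2} + \left(-4\right)^{2}} - 14 = \sqrt{16 + 16} - 14 = \sqrt{32} - 14 = 4 \sqrt{2} - 14 = -14 + 4 \sqrt{2} \approx -8.3431$)
$B{\left(z \right)} = 0$ ($B{\left(z \right)} = 0 z \left(-5\right) z = 0 \left(-5\right) z = 0 z = 0$)
$- B{\left(M \right)} = \left(-1\right) 0 = 0$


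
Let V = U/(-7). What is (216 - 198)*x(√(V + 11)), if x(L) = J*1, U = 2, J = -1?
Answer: -18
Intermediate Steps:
V = -2/7 (V = 2/(-7) = 2*(-⅐) = -2/7 ≈ -0.28571)
x(L) = -1 (x(L) = -1*1 = -1)
(216 - 198)*x(√(V + 11)) = (216 - 198)*(-1) = 18*(-1) = -18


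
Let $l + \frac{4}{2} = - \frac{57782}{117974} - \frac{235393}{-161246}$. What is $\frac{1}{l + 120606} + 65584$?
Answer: $\frac{75232997422333852794}{1147124259161113} \approx 65584.0$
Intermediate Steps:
$l = - \frac{9796266899}{9511417802}$ ($l = -2 - \left(- \frac{235393}{161246} + \frac{28891}{58987}\right) = -2 - - \frac{9226568705}{9511417802} = -2 + \left(- \frac{28891}{58987} + \frac{235393}{161246}\right) = -2 + \frac{9226568705}{9511417802} = - \frac{9796266899}{9511417802} \approx -1.0299$)
$\frac{1}{l + 120606} + 65584 = \frac{1}{- \frac{9796266899}{9511417802} + 120606} + 65584 = \frac{1}{\frac{1147124259161113}{9511417802}} + 65584 = \frac{9511417802}{1147124259161113} + 65584 = \frac{75232997422333852794}{1147124259161113}$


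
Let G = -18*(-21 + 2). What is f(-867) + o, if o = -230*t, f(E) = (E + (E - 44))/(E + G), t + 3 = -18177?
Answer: 313605254/75 ≈ 4.1814e+6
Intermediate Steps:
t = -18180 (t = -3 - 18177 = -18180)
G = 342 (G = -18*(-19) = 342)
f(E) = (-44 + 2*E)/(342 + E) (f(E) = (E + (E - 44))/(E + 342) = (E + (-44 + E))/(342 + E) = (-44 + 2*E)/(342 + E))
o = 4181400 (o = -230*(-18180) = 4181400)
f(-867) + o = 2*(-22 - 867)/(342 - 867) + 4181400 = 2*(-889)/(-525) + 4181400 = 2*(-1/525)*(-889) + 4181400 = 254/75 + 4181400 = 313605254/75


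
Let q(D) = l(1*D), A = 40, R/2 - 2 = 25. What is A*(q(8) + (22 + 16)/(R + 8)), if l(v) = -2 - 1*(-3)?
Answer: 2000/31 ≈ 64.516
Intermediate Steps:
R = 54 (R = 4 + 2*25 = 4 + 50 = 54)
l(v) = 1 (l(v) = -2 + 3 = 1)
q(D) = 1
A*(q(8) + (22 + 16)/(R + 8)) = 40*(1 + (22 + 16)/(54 + 8)) = 40*(1 + 38/62) = 40*(1 + 38*(1/62)) = 40*(1 + 19/31) = 40*(50/31) = 2000/31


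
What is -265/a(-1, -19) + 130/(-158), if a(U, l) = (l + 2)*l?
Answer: -41930/25517 ≈ -1.6432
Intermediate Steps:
a(U, l) = l*(2 + l) (a(U, l) = (2 + l)*l = l*(2 + l))
-265/a(-1, -19) + 130/(-158) = -265*(-1/(19*(2 - 19))) + 130/(-158) = -265/((-19*(-17))) + 130*(-1/158) = -265/323 - 65/79 = -41930/25517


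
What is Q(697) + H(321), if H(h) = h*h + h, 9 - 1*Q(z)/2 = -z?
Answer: 104774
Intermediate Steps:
Q(z) = 18 + 2*z (Q(z) = 18 - (-2)*z = 18 + 2*z)
H(h) = h + h² (H(h) = h² + h = h + h²)
Q(697) + H(321) = (18 + 2*697) + 321*(1 + 321) = (18 + 1394) + 321*322 = 1412 + 103362 = 104774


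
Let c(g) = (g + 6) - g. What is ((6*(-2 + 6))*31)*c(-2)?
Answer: 4464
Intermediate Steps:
c(g) = 6 (c(g) = (6 + g) - g = 6)
((6*(-2 + 6))*31)*c(-2) = ((6*(-2 + 6))*31)*6 = ((6*4)*31)*6 = (24*31)*6 = 744*6 = 4464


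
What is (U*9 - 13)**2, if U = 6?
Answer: 1681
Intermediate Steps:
(U*9 - 13)**2 = (6*9 - 13)**2 = (54 - 13)**2 = 41**2 = 1681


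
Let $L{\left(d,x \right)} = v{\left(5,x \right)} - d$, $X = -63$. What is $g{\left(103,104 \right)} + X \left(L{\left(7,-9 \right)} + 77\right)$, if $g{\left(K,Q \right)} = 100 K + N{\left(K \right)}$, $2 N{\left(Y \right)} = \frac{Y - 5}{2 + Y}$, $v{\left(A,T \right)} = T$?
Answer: $\frac{96862}{15} \approx 6457.5$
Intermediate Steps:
$N{\left(Y \right)} = \frac{-5 + Y}{2 \left(2 + Y\right)}$ ($N{\left(Y \right)} = \frac{\left(Y - 5\right) \frac{1}{2 + Y}}{2} = \frac{\left(-5 + Y\right) \frac{1}{2 + Y}}{2} = \frac{\frac{1}{2 + Y} \left(-5 + Y\right)}{2} = \frac{-5 + Y}{2 \left(2 + Y\right)}$)
$g{\left(K,Q \right)} = 100 K + \frac{-5 + K}{2 \left(2 + K\right)}$
$L{\left(d,x \right)} = x - d$
$g{\left(103,104 \right)} + X \left(L{\left(7,-9 \right)} + 77\right) = \frac{-5 + 103 + 200 \cdot 103 \left(2 + 103\right)}{2 \left(2 + 103\right)} - 63 \left(\left(-9 - 7\right) + 77\right) = \frac{-5 + 103 + 200 \cdot 103 \cdot 105}{2 \cdot 105} - 63 \left(\left(-9 - 7\right) + 77\right) = \frac{1}{2} \cdot \frac{1}{105} \left(-5 + 103 + 2163000\right) - 63 \left(-16 + 77\right) = \frac{1}{2} \cdot \frac{1}{105} \cdot 2163098 - 3843 = \frac{154507}{15} - 3843 = \frac{96862}{15}$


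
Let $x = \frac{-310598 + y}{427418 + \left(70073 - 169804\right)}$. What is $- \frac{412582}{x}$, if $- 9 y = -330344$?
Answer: $\frac{608389910253}{1232519} \approx 4.9362 \cdot 10^{5}$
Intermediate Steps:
$y = \frac{330344}{9}$ ($y = \left(- \frac{1}{9}\right) \left(-330344\right) = \frac{330344}{9} \approx 36705.0$)
$x = - \frac{2465038}{2949183}$ ($x = \frac{-310598 + \frac{330344}{9}}{427418 + \left(70073 - 169804\right)} = - \frac{2465038}{9 \left(427418 - 99731\right)} = - \frac{2465038}{9 \cdot 327687} = \left(- \frac{2465038}{9}\right) \frac{1}{327687} = - \frac{2465038}{2949183} \approx -0.83584$)
$- \frac{412582}{x} = - \frac{412582}{- \frac{2465038}{2949183}} = \left(-412582\right) \left(- \frac{2949183}{2465038}\right) = \frac{608389910253}{1232519}$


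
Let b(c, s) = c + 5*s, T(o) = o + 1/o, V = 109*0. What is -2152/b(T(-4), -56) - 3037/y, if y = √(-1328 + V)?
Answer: 8608/1137 + 3037*I*√83/332 ≈ 7.5708 + 83.339*I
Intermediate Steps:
V = 0
y = 4*I*√83 (y = √(-1328 + 0) = √(-1328) = 4*I*√83 ≈ 36.442*I)
T(o) = o + 1/o
-2152/b(T(-4), -56) - 3037/y = -2152/((-4 + 1/(-4)) + 5*(-56)) - 3037*(-I*√83/332) = -2152/((-4 - ¼) - 280) - (-3037)*I*√83/332 = -2152/(-17/4 - 280) + 3037*I*√83/332 = -2152/(-1137/4) + 3037*I*√83/332 = -2152*(-4/1137) + 3037*I*√83/332 = 8608/1137 + 3037*I*√83/332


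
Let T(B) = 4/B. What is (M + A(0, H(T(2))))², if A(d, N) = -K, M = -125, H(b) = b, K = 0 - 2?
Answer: 15129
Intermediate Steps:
K = -2
A(d, N) = 2 (A(d, N) = -1*(-2) = 2)
(M + A(0, H(T(2))))² = (-125 + 2)² = (-123)² = 15129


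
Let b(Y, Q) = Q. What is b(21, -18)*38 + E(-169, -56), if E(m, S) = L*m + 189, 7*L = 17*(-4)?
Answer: 8027/7 ≈ 1146.7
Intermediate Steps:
L = -68/7 (L = (17*(-4))/7 = (1/7)*(-68) = -68/7 ≈ -9.7143)
E(m, S) = 189 - 68*m/7 (E(m, S) = -68*m/7 + 189 = 189 - 68*m/7)
b(21, -18)*38 + E(-169, -56) = -18*38 + (189 - 68/7*(-169)) = -684 + (189 + 11492/7) = -684 + 12815/7 = 8027/7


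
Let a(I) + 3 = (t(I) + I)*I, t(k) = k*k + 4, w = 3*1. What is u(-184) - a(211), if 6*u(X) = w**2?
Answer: -18878583/2 ≈ -9.4393e+6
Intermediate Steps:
w = 3
t(k) = 4 + k**2 (t(k) = k**2 + 4 = 4 + k**2)
u(X) = 3/2 (u(X) = (1/6)*3**2 = (1/6)*9 = 3/2)
a(I) = -3 + I*(4 + I + I**2) (a(I) = -3 + ((4 + I**2) + I)*I = -3 + (4 + I + I**2)*I = -3 + I*(4 + I + I**2))
u(-184) - a(211) = 3/2 - (-3 + 211**2 + 211*(4 + 211**2)) = 3/2 - (-3 + 44521 + 211*(4 + 44521)) = 3/2 - (-3 + 44521 + 211*44525) = 3/2 - (-3 + 44521 + 9394775) = 3/2 - 1*9439293 = 3/2 - 9439293 = -18878583/2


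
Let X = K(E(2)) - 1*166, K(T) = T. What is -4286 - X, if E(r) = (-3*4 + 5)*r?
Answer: -4106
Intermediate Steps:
E(r) = -7*r (E(r) = (-12 + 5)*r = -7*r)
X = -180 (X = -7*2 - 1*166 = -14 - 166 = -180)
-4286 - X = -4286 - 1*(-180) = -4286 + 180 = -4106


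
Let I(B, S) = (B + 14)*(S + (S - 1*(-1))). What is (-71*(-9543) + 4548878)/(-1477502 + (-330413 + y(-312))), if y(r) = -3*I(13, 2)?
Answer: -5226431/1808320 ≈ -2.8902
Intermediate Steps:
I(B, S) = (1 + 2*S)*(14 + B) (I(B, S) = (14 + B)*(S + (S + 1)) = (14 + B)*(S + (1 + S)) = (14 + B)*(1 + 2*S) = (1 + 2*S)*(14 + B))
y(r) = -405 (y(r) = -3*(14 + 13 + 28*2 + 2*13*2) = -3*(14 + 13 + 56 + 52) = -3*135 = -405)
(-71*(-9543) + 4548878)/(-1477502 + (-330413 + y(-312))) = (-71*(-9543) + 4548878)/(-1477502 + (-330413 - 405)) = (677553 + 4548878)/(-1477502 - 330818) = 5226431/(-1808320) = 5226431*(-1/1808320) = -5226431/1808320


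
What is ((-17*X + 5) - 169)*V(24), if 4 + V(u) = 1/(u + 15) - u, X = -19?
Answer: -57823/13 ≈ -4447.9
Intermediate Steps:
V(u) = -4 + 1/(15 + u) - u (V(u) = -4 + (1/(u + 15) - u) = -4 + (1/(15 + u) - u) = -4 + 1/(15 + u) - u)
((-17*X + 5) - 169)*V(24) = ((-17*(-19) + 5) - 169)*((-59 - 1*24**2 - 19*24)/(15 + 24)) = ((323 + 5) - 169)*((-59 - 1*576 - 456)/39) = (328 - 169)*((-59 - 576 - 456)/39) = 159*((1/39)*(-1091)) = 159*(-1091/39) = -57823/13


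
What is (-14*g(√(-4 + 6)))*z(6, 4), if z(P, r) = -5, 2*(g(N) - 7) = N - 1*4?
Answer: 350 + 35*√2 ≈ 399.50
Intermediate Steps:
g(N) = 5 + N/2 (g(N) = 7 + (N - 1*4)/2 = 7 + (N - 4)/2 = 7 + (-4 + N)/2 = 7 + (-2 + N/2) = 5 + N/2)
(-14*g(√(-4 + 6)))*z(6, 4) = -14*(5 + √(-4 + 6)/2)*(-5) = -14*(5 + √2/2)*(-5) = (-70 - 7*√2)*(-5) = 350 + 35*√2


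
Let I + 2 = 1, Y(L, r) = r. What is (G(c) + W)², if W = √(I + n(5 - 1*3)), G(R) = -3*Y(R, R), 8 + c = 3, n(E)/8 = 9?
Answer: (15 + √71)² ≈ 548.78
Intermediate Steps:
n(E) = 72 (n(E) = 8*9 = 72)
c = -5 (c = -8 + 3 = -5)
I = -1 (I = -2 + 1 = -1)
G(R) = -3*R
W = √71 (W = √(-1 + 72) = √71 ≈ 8.4261)
(G(c) + W)² = (-3*(-5) + √71)² = (15 + √71)²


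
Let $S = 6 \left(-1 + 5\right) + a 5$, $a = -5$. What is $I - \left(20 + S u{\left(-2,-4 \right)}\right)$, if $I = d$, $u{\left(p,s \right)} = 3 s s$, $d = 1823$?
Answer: $1851$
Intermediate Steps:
$u{\left(p,s \right)} = 3 s^{2}$
$I = 1823$
$S = -1$ ($S = 6 \left(-1 + 5\right) - 25 = 6 \cdot 4 - 25 = 24 - 25 = -1$)
$I - \left(20 + S u{\left(-2,-4 \right)}\right) = 1823 - \left(20 - 3 \left(-4\right)^{2}\right) = 1823 - \left(20 - 3 \cdot 16\right) = 1823 - \left(20 - 48\right) = 1823 - -28 = 1823 + 28 = 1851$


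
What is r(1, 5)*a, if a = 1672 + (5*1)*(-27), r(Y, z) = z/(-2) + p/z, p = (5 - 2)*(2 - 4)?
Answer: -56869/10 ≈ -5686.9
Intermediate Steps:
p = -6 (p = 3*(-2) = -6)
r(Y, z) = -6/z - z/2 (r(Y, z) = z/(-2) - 6/z = z*(-½) - 6/z = -z/2 - 6/z = -6/z - z/2)
a = 1537 (a = 1672 + 5*(-27) = 1672 - 135 = 1537)
r(1, 5)*a = (-6/5 - ½*5)*1537 = (-6*⅕ - 5/2)*1537 = (-6/5 - 5/2)*1537 = -37/10*1537 = -56869/10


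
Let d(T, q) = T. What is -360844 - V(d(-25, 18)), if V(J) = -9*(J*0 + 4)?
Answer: -360808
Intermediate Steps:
V(J) = -36 (V(J) = -9*(0 + 4) = -9*4 = -36)
-360844 - V(d(-25, 18)) = -360844 - 1*(-36) = -360844 + 36 = -360808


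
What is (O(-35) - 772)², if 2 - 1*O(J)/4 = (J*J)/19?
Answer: 376981056/361 ≈ 1.0443e+6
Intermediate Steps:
O(J) = 8 - 4*J²/19 (O(J) = 8 - 4*J*J/19 = 8 - 4*J²/19)
(O(-35) - 772)² = ((8 - 4/19*(-35)²) - 772)² = ((8 - 4/19*1225) - 772)² = ((8 - 4900/19) - 772)² = (-4748/19 - 772)² = (-19416/19)² = 376981056/361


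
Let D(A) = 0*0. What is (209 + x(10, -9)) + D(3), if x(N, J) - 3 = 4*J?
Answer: 176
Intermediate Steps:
x(N, J) = 3 + 4*J
D(A) = 0
(209 + x(10, -9)) + D(3) = (209 + (3 + 4*(-9))) + 0 = (209 + (3 - 36)) + 0 = (209 - 33) + 0 = 176 + 0 = 176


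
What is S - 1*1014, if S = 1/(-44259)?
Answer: -44878627/44259 ≈ -1014.0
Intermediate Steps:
S = -1/44259 ≈ -2.2594e-5
S - 1*1014 = -1/44259 - 1*1014 = -1/44259 - 1014 = -44878627/44259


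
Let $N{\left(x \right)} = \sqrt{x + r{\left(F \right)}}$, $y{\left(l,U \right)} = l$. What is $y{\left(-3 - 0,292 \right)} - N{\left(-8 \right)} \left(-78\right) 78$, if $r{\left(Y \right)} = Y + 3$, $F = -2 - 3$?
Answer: $-3 + 6084 i \sqrt{10} \approx -3.0 + 19239.0 i$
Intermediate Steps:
$F = -5$
$r{\left(Y \right)} = 3 + Y$
$N{\left(x \right)} = \sqrt{-2 + x}$ ($N{\left(x \right)} = \sqrt{x + \left(3 - 5\right)} = \sqrt{x - 2} = \sqrt{-2 + x}$)
$y{\left(-3 - 0,292 \right)} - N{\left(-8 \right)} \left(-78\right) 78 = \left(-3 - 0\right) - \sqrt{-2 - 8} \left(-78\right) 78 = \left(-3 + 0\right) - \sqrt{-10} \left(-78\right) 78 = -3 - i \sqrt{10} \left(-78\right) 78 = -3 - - 78 i \sqrt{10} \cdot 78 = -3 - - 6084 i \sqrt{10} = -3 + 6084 i \sqrt{10}$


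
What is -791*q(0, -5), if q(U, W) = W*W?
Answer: -19775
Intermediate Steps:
q(U, W) = W²
-791*q(0, -5) = -791*(-5)² = -791*25 = -19775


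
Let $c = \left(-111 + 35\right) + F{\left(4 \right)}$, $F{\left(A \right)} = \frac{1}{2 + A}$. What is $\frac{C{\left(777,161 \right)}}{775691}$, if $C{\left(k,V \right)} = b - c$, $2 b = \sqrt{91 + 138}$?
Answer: $\frac{65}{664878} + \frac{\sqrt{229}}{1551382} \approx 0.00010752$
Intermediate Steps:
$c = - \frac{455}{6}$ ($c = \left(-111 + 35\right) + \frac{1}{2 + 4} = -76 + \frac{1}{6} = - \frac{455}{6} \approx -75.833$)
$b = \frac{\sqrt{229}}{2}$ ($b = \frac{\sqrt{91 + 138}}{2} = \frac{\sqrt{229}}{2} \approx 7.5664$)
$C{\left(k,V \right)} = \frac{455}{6} + \frac{\sqrt{229}}{2}$ ($C{\left(k,V \right)} = \frac{\sqrt{229}}{2} - - \frac{455}{6} = \frac{\sqrt{229}}{2} + \frac{455}{6} = \frac{455}{6} + \frac{\sqrt{229}}{2}$)
$\frac{C{\left(777,161 \right)}}{775691} = \frac{\frac{455}{6} + \frac{\sqrt{229}}{2}}{775691} = \left(\frac{455}{6} + \frac{\sqrt{229}}{2}\right) \frac{1}{775691} = \frac{65}{664878} + \frac{\sqrt{229}}{1551382}$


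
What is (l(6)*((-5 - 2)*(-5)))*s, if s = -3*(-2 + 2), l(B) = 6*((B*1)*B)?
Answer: 0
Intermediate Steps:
l(B) = 6*B**2 (l(B) = 6*(B*B) = 6*B**2)
s = 0 (s = -3*0 = 0)
(l(6)*((-5 - 2)*(-5)))*s = ((6*6**2)*((-5 - 2)*(-5)))*0 = ((6*36)*(-7*(-5)))*0 = (216*35)*0 = 7560*0 = 0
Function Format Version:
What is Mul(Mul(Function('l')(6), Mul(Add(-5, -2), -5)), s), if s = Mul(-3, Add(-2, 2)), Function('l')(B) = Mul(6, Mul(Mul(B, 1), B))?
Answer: 0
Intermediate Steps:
Function('l')(B) = Mul(6, Pow(B, 2)) (Function('l')(B) = Mul(6, Mul(B, B)) = Mul(6, Pow(B, 2)))
s = 0 (s = Mul(-3, 0) = 0)
Mul(Mul(Function('l')(6), Mul(Add(-5, -2), -5)), s) = Mul(Mul(Mul(6, Pow(6, 2)), Mul(Add(-5, -2), -5)), 0) = Mul(Mul(Mul(6, 36), Mul(-7, -5)), 0) = Mul(Mul(216, 35), 0) = Mul(7560, 0) = 0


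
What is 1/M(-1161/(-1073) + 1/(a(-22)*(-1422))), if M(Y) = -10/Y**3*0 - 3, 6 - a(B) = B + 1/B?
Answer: -1/3 ≈ -0.33333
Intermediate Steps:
a(B) = 6 - B - 1/B (a(B) = 6 - (B + 1/B) = 6 + (-B - 1/B) = 6 - B - 1/B)
M(Y) = -3 (M(Y) = -10/Y**3*0 - 3 = 0 - 3 = -3)
1/M(-1161/(-1073) + 1/(a(-22)*(-1422))) = 1/(-3) = -1/3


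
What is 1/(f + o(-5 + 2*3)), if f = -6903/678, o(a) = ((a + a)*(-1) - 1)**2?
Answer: -226/267 ≈ -0.84644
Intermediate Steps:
o(a) = (-1 - 2*a)**2 (o(a) = ((2*a)*(-1) - 1)**2 = (-2*a - 1)**2 = (-1 - 2*a)**2)
f = -2301/226 (f = -6903*1/678 = -2301/226 ≈ -10.181)
1/(f + o(-5 + 2*3)) = 1/(-2301/226 + (1 + 2*(-5 + 2*3))**2) = 1/(-2301/226 + (1 + 2*(-5 + 6))**2) = 1/(-2301/226 + (1 + 2*1)**2) = 1/(-2301/226 + (1 + 2)**2) = 1/(-2301/226 + 3**2) = 1/(-2301/226 + 9) = 1/(-267/226) = -226/267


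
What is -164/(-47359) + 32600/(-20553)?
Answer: -118502516/74874579 ≈ -1.5827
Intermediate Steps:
-164/(-47359) + 32600/(-20553) = -164*(-1/47359) + 32600*(-1/20553) = 164/47359 - 32600/20553 = -118502516/74874579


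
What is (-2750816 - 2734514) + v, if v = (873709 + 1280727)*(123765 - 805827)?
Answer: -1469464412362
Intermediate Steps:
v = -1469458927032 (v = 2154436*(-682062) = -1469458927032)
(-2750816 - 2734514) + v = (-2750816 - 2734514) - 1469458927032 = -5485330 - 1469458927032 = -1469464412362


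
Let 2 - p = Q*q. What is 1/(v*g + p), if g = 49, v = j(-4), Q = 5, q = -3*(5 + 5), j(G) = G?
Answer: -1/44 ≈ -0.022727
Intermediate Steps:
q = -30 (q = -3*10 = -30)
v = -4
p = 152 (p = 2 - 5*(-30) = 2 - 1*(-150) = 2 + 150 = 152)
1/(v*g + p) = 1/(-4*49 + 152) = 1/(-196 + 152) = 1/(-44) = -1/44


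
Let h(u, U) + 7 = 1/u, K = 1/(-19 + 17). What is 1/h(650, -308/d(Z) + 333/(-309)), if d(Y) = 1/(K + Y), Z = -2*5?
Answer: -650/4549 ≈ -0.14289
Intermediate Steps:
K = -½ (K = 1/(-2) = -½ ≈ -0.50000)
Z = -10
d(Y) = 1/(-½ + Y)
h(u, U) = -7 + 1/u
1/h(650, -308/d(Z) + 333/(-309)) = 1/(-7 + 1/650) = 1/(-4549/650) = -650/4549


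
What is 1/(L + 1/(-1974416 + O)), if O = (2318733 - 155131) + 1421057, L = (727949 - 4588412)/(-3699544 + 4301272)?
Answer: -322976099968/2072094306927 ≈ -0.15587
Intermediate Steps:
L = -1286821/200576 (L = -3860463/601728 = -3860463*1/601728 = -1286821/200576 ≈ -6.4156)
O = 3584659 (O = 2163602 + 1421057 = 3584659)
1/(L + 1/(-1974416 + O)) = 1/(-1286821/200576 + 1/(-1974416 + 3584659)) = 1/(-1286821/200576 + 1/1610243) = 1/(-2072094306927/322976099968) = -322976099968/2072094306927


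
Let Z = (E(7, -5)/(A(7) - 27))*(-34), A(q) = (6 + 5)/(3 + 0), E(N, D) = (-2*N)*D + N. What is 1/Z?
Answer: 5/561 ≈ 0.0089127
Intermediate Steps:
E(N, D) = N - 2*D*N (E(N, D) = -2*D*N + N = N - 2*D*N)
A(q) = 11/3
Z = 561/5 (Z = ((7*(1 - 2*(-5)))/(11/3 - 27))*(-34) = ((7*(1 + 10))/(-70/3))*(-34) = ((7*11)*(-3/70))*(-34) = (77*(-3/70))*(-34) = -33/10*(-34) = 561/5 ≈ 112.20)
1/Z = 1/(561/5) = 5/561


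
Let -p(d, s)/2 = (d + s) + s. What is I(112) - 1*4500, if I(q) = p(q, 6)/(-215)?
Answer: -967252/215 ≈ -4498.8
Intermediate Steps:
p(d, s) = -4*s - 2*d (p(d, s) = -2*((d + s) + s) = -2*(d + 2*s) = -4*s - 2*d)
I(q) = 24/215 + 2*q/215 (I(q) = (-4*6 - 2*q)/(-215) = (-24 - 2*q)*(-1/215) = 24/215 + 2*q/215)
I(112) - 1*4500 = (24/215 + (2/215)*112) - 1*4500 = (24/215 + 224/215) - 4500 = 248/215 - 4500 = -967252/215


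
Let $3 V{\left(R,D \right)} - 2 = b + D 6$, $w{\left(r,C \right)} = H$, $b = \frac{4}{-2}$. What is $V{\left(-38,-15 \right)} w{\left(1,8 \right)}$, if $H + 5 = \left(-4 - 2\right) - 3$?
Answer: $420$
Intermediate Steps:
$b = -2$ ($b = 4 \left(- \frac{1}{2}\right) = -2$)
$H = -14$ ($H = -5 - 9 = -14$)
$w{\left(r,C \right)} = -14$
$V{\left(R,D \right)} = 2 D$ ($V{\left(R,D \right)} = \frac{2}{3} + \frac{-2 + D 6}{3} = \frac{2}{3} + \frac{-2 + 6 D}{3} = \frac{2}{3} + \left(- \frac{2}{3} + 2 D\right) = 2 D$)
$V{\left(-38,-15 \right)} w{\left(1,8 \right)} = 2 \left(-15\right) \left(-14\right) = \left(-30\right) \left(-14\right) = 420$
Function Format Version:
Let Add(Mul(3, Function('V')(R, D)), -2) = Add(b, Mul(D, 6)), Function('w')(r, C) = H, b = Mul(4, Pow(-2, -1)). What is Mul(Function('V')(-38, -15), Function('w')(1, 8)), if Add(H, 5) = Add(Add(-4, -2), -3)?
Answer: 420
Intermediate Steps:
b = -2 (b = Mul(4, Rational(-1, 2)) = -2)
H = -14 (H = Add(-5, Add(Add(-4, -2), -3)) = Add(-5, Add(-6, -3)) = Add(-5, -9) = -14)
Function('w')(r, C) = -14
Function('V')(R, D) = Mul(2, D) (Function('V')(R, D) = Add(Rational(2, 3), Mul(Rational(1, 3), Add(-2, Mul(D, 6)))) = Add(Rational(2, 3), Mul(Rational(1, 3), Add(-2, Mul(6, D)))) = Add(Rational(2, 3), Add(Rational(-2, 3), Mul(2, D))) = Mul(2, D))
Mul(Function('V')(-38, -15), Function('w')(1, 8)) = Mul(Mul(2, -15), -14) = Mul(-30, -14) = 420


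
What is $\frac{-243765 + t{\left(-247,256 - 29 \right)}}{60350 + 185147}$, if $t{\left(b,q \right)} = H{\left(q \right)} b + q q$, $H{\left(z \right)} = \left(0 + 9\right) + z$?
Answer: $- \frac{250528}{245497} \approx -1.0205$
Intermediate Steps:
$H{\left(z \right)} = 9 + z$
$t{\left(b,q \right)} = q^{2} + b \left(9 + q\right)$ ($t{\left(b,q \right)} = \left(9 + q\right) b + q q = b \left(9 + q\right) + q^{2} = q^{2} + b \left(9 + q\right)$)
$\frac{-243765 + t{\left(-247,256 - 29 \right)}}{60350 + 185147} = \frac{-243765 + \left(\left(256 - 29\right)^{2} - 247 \left(9 + \left(256 - 29\right)\right)\right)}{60350 + 185147} = \frac{-243765 + \left(227^{2} - 247 \left(9 + 227\right)\right)}{245497} = \left(-243765 + \left(51529 - 58292\right)\right) \frac{1}{245497} = \left(-243765 - 6763\right) \frac{1}{245497} = \left(-250528\right) \frac{1}{245497} = - \frac{250528}{245497}$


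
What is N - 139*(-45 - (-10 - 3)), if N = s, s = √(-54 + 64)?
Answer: 4448 + √10 ≈ 4451.2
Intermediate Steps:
s = √10 ≈ 3.1623
N = √10 ≈ 3.1623
N - 139*(-45 - (-10 - 3)) = √10 - 139*(-45 - (-10 - 3)) = √10 - 139*(-45 - 1*(-13)) = √10 - 139*(-45 + 13) = √10 - 139*(-32) = √10 + 4448 = 4448 + √10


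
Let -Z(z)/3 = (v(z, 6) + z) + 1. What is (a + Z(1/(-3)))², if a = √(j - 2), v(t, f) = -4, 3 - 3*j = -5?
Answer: (30 + √6)²/9 ≈ 117.00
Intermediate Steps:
j = 8/3 (j = 1 - ⅓*(-5) = 1 + 5/3 = 8/3 ≈ 2.6667)
Z(z) = 9 - 3*z (Z(z) = -3*((-4 + z) + 1) = -3*(-3 + z) = 9 - 3*z)
a = √6/3 (a = √(8/3 - 2) = √(⅔) = √6/3 ≈ 0.81650)
(a + Z(1/(-3)))² = (√6/3 + (9 - 3/(-3)))² = (√6/3 + (9 - 3*(-⅓)))² = (√6/3 + (9 + 1))² = (√6/3 + 10)² = (10 + √6/3)²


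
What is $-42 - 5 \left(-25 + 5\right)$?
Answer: $58$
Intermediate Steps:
$-42 - 5 \left(-25 + 5\right) = -42 - -100 = -42 + 100 = 58$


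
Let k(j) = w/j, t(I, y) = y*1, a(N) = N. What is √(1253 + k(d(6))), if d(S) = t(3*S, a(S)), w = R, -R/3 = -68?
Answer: 3*√143 ≈ 35.875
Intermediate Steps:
R = 204 (R = -3*(-68) = 204)
w = 204
t(I, y) = y
d(S) = S
k(j) = 204/j
√(1253 + k(d(6))) = √(1253 + 204/6) = √(1253 + 204*(⅙)) = √(1253 + 34) = √1287 = 3*√143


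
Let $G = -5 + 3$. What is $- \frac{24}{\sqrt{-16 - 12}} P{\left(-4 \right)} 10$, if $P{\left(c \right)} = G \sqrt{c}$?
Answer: $\frac{480 \sqrt{7}}{7} \approx 181.42$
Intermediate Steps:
$G = -2$
$P{\left(c \right)} = - 2 \sqrt{c}$
$- \frac{24}{\sqrt{-16 - 12}} P{\left(-4 \right)} 10 = - \frac{24}{\sqrt{-16 - 12}} \left(- 2 \sqrt{-4}\right) 10 = - \frac{24}{\sqrt{-28}} \left(- 2 \cdot 2 i\right) 10 = - \frac{24}{2 i \sqrt{7}} \left(- 4 i\right) 10 = - 24 \left(- \frac{i \sqrt{7}}{14}\right) \left(- 4 i\right) 10 = \frac{12 i \sqrt{7}}{7} \left(- 4 i\right) 10 = \frac{48 \sqrt{7}}{7} \cdot 10 = \frac{480 \sqrt{7}}{7}$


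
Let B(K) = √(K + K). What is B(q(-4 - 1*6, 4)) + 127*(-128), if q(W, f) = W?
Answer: -16256 + 2*I*√5 ≈ -16256.0 + 4.4721*I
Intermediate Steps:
B(K) = √2*√K (B(K) = √(2*K) = √2*√K)
B(q(-4 - 1*6, 4)) + 127*(-128) = √2*√(-4 - 1*6) + 127*(-128) = √2*√(-4 - 6) - 16256 = √2*√(-10) - 16256 = √2*(I*√10) - 16256 = 2*I*√5 - 16256 = -16256 + 2*I*√5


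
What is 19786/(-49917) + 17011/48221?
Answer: -104962619/2407047657 ≈ -0.043606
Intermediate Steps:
19786/(-49917) + 17011/48221 = 19786*(-1/49917) + 17011*(1/48221) = -19786/49917 + 17011/48221 = -104962619/2407047657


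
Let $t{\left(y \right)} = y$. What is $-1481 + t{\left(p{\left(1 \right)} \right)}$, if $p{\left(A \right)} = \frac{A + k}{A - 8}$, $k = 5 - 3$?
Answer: $- \frac{10370}{7} \approx -1481.4$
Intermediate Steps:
$k = 2$
$p{\left(A \right)} = \frac{2 + A}{-8 + A}$ ($p{\left(A \right)} = \frac{A + 2}{A - 8} = \frac{2 + A}{-8 + A}$)
$-1481 + t{\left(p{\left(1 \right)} \right)} = -1481 + \frac{2 + 1}{-8 + 1} = -1481 + \frac{1}{-7} \cdot 3 = -1481 - \frac{3}{7} = - \frac{10370}{7}$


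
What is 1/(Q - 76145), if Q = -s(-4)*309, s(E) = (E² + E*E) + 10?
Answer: -1/89123 ≈ -1.1220e-5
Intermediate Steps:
s(E) = 10 + 2*E² (s(E) = (E² + E²) + 10 = 2*E² + 10 = 10 + 2*E²)
Q = -12978 (Q = -(10 + 2*(-4)²)*309 = -(10 + 2*16)*309 = -(10 + 32)*309 = -42*309 = -1*12978 = -12978)
1/(Q - 76145) = 1/(-12978 - 76145) = 1/(-89123) = -1/89123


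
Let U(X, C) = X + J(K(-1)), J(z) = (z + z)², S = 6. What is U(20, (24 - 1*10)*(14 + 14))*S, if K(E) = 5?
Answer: 720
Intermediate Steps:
J(z) = 4*z² (J(z) = (2*z)² = 4*z²)
U(X, C) = 100 + X (U(X, C) = X + 4*5² = X + 4*25 = X + 100 = 100 + X)
U(20, (24 - 1*10)*(14 + 14))*S = (100 + 20)*6 = 120*6 = 720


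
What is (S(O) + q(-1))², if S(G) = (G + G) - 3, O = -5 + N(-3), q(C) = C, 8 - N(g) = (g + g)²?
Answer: 4900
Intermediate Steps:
N(g) = 8 - 4*g² (N(g) = 8 - (g + g)² = 8 - (2*g)² = 8 - 4*g²)
O = -33 (O = -5 + (8 - 4*(-3)²) = -5 + (8 - 4*9) = -5 + (8 - 36) = -5 - 28 = -33)
S(G) = -3 + 2*G (S(G) = 2*G - 3 = -3 + 2*G)
(S(O) + q(-1))² = ((-3 + 2*(-33)) - 1)² = ((-3 - 66) - 1)² = (-69 - 1)² = (-70)² = 4900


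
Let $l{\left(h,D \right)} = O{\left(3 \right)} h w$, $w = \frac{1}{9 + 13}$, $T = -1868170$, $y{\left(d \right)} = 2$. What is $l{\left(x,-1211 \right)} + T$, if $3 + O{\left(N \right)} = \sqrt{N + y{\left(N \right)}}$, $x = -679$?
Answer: $- \frac{41097703}{22} - \frac{679 \sqrt{5}}{22} \approx -1.8681 \cdot 10^{6}$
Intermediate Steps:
$O{\left(N \right)} = -3 + \sqrt{2 + N}$ ($O{\left(N \right)} = -3 + \sqrt{N + 2} = -3 + \sqrt{2 + N}$)
$w = \frac{1}{22} \approx 0.045455$
$l{\left(h,D \right)} = \frac{h \left(-3 + \sqrt{5}\right)}{22}$ ($l{\left(h,D \right)} = \left(-3 + \sqrt{2 + 3}\right) h \frac{1}{22} = \left(-3 + \sqrt{5}\right) h \frac{1}{22} = h \left(-3 + \sqrt{5}\right) \frac{1}{22} = \frac{h \left(-3 + \sqrt{5}\right)}{22}$)
$l{\left(x,-1211 \right)} + T = \frac{1}{22} \left(-679\right) \left(-3 + \sqrt{5}\right) - 1868170 = \left(\frac{2037}{22} - \frac{679 \sqrt{5}}{22}\right) - 1868170 = - \frac{41097703}{22} - \frac{679 \sqrt{5}}{22}$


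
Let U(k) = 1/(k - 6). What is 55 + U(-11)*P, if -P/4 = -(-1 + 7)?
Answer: 911/17 ≈ 53.588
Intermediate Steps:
U(k) = 1/(-6 + k)
P = 24 (P = -(-4)*(-1 + 7) = -(-4)*6 = -4*(-6) = 24)
55 + U(-11)*P = 55 + 24/(-6 - 11) = 55 + 24/(-17) = 55 - 1/17*24 = 55 - 24/17 = 911/17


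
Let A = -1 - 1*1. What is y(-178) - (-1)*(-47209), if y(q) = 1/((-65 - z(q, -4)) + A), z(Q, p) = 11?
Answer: -3682303/78 ≈ -47209.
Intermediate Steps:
A = -2 (A = -1 - 1 = -2)
y(q) = -1/78 (y(q) = 1/((-65 - 1*11) - 2) = 1/((-65 - 11) - 2) = 1/(-76 - 2) = 1/(-78) = -1/78)
y(-178) - (-1)*(-47209) = -1/78 - (-1)*(-47209) = -1/78 - 1*47209 = -1/78 - 47209 = -3682303/78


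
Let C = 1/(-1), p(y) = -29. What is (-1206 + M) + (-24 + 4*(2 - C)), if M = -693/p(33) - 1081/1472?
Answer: -2217619/1856 ≈ -1194.8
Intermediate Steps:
C = -1
M = 42989/1856 (M = -693/(-29) - 1081/1472 = -693*(-1/29) - 1081*1/1472 = 693/29 - 47/64 = 42989/1856 ≈ 23.162)
(-1206 + M) + (-24 + 4*(2 - C)) = (-1206 + 42989/1856) + (-24 + 4*(2 - 1*(-1))) = -2195347/1856 + (-24 + 4*(2 + 1)) = -2195347/1856 + (-24 + 4*3) = -2195347/1856 + (-24 + 12) = -2195347/1856 - 12 = -2217619/1856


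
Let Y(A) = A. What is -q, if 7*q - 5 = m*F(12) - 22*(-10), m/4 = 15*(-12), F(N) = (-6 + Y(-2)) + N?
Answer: 2655/7 ≈ 379.29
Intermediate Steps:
F(N) = -8 + N (F(N) = (-6 - 2) + N = -8 + N)
m = -720 (m = 4*(15*(-12)) = 4*(-180) = -720)
q = -2655/7 (q = 5/7 + (-720*(-8 + 12) - 22*(-10))/7 = 5/7 + (-720*4 + 220)/7 = 5/7 + (-2880 + 220)/7 = 5/7 + (1/7)*(-2660) = 5/7 - 380 = -2655/7 ≈ -379.29)
-q = -1*(-2655/7) = 2655/7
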